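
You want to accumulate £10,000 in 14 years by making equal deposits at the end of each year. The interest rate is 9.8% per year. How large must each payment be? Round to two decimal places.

Level ordinary annuity; solve FV = PMT × [((1+r)^n − 1)/r] for PMT.
Periodic rate r = 0.098 per year.
With n = 14: PMT = 10,000 / ([((1+r)^n − 1)/r]) = £362.70

£362.70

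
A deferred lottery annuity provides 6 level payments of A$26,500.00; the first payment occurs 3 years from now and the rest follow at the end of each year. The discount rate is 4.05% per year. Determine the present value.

Ordinary annuity of 6 payments, first payment at period 3.
Periodic rate r = 0.0405 per year.
The ordinary-annuity PV formula values the stream one period before the first payment (period 2); discount that back 2 periods:
PV₀ = 26,500 × [1 − (1+r)^−6] / r × (1+r)^−2 = A$128,104.23

A$128,104.23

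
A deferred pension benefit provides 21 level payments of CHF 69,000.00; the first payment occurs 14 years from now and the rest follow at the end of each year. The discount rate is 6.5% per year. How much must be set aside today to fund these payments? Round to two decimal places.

CHF 343,403.81

Ordinary annuity of 21 payments, first payment at period 14.
Periodic rate r = 0.065 per year.
The ordinary-annuity PV formula values the stream one period before the first payment (period 13); discount that back 13 periods:
PV₀ = 69,000 × [1 − (1+r)^−21] / r × (1+r)^−13 = CHF 343,403.81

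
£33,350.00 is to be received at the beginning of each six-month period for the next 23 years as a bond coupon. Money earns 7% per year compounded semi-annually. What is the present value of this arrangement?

£783,573.27

This is an annuity due: 46 payments of £33,350.00 at the beginning of each six-month period.
Periodic rate r = 0.07/2 per half-year; n is counted in half-years.
PV = PMT × [(1 − (1+r)^−n)/r] × (1+r) = 33,350 × [1 − (1+r)^−46] / r × (1+r) = £783,573.27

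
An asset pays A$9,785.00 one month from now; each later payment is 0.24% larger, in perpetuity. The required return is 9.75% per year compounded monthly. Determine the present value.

Periodic rate r = 0.0975/12 per month.
Growing perpetuity (Gordon): PV = PMT₁ / (r − g) = 9,785 / (r − 0.0024) = A$1,709,170.31.

A$1,709,170.31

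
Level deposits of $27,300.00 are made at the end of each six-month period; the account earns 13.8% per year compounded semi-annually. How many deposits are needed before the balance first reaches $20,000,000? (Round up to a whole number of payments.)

60 payments

Periodic rate r = 0.138/2 per half-year; n is counted in half-years.
Ordinary annuity FV: 20,000,000 = 27,300 × [((1+r)^n − 1)/r].
(1+r)^n = 1 + 20,000,000 × r / 27,300, so n = ln(1 + 20,000,000·r/27,300) / ln(1+r) = 59.09.
Round up to a whole number of payments: n = 60.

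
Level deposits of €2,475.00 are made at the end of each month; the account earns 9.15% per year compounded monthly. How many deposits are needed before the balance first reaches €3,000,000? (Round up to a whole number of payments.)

Periodic rate r = 0.0915/12 per month; n is counted in months.
Ordinary annuity FV: 3,000,000 = 2,475 × [((1+r)^n − 1)/r].
(1+r)^n = 1 + 3,000,000 × r / 2,475, so n = ln(1 + 3,000,000·r/2,475) / ln(1+r) = 306.28.
Round up to a whole number of payments: n = 307.

307 payments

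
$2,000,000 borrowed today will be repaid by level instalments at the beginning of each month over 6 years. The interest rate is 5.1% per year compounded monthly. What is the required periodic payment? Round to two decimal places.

Level annuity due; solve PV = PMT × [(1 − (1+r)^−n)/r] × (1+r) for PMT.
Periodic rate r = 0.051/12 per month; n is counted in months.
With n = 72: PMT = 2,000,000 / ([(1 − (1+r)^−n)/r] × (1+r)) = $32,166.01

$32,166.01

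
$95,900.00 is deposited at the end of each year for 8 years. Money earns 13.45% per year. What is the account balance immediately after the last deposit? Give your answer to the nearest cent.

This is an ordinary annuity: 8 deposits of $95,900.00 at the end of each year.
Periodic rate r = 0.1345 per year.
FV = PMT × [((1+r)^n − 1)/r] = 95,900 × [(1+r)^8 − 1] / r = $1,243,725.25

$1,243,725.25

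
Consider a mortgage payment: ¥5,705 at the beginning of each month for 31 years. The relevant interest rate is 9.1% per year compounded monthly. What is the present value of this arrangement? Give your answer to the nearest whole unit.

This is an annuity due: 372 payments of ¥5,705 at the beginning of each month.
Periodic rate r = 0.091/12 per month; n is counted in months.
PV = PMT × [(1 − (1+r)^−n)/r] × (1+r) = 5,705 × [1 − (1+r)^−372] / r × (1+r) = ¥712,393

¥712,393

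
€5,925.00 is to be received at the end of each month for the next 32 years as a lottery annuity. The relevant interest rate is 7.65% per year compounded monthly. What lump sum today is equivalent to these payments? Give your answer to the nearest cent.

This is an ordinary annuity: 384 payments of €5,925.00 at the end of each month.
Periodic rate r = 0.0765/12 per month; n is counted in months.
PV = PMT × [(1 − (1+r)^−n)/r] = 5,925 × [1 − (1+r)^−384] / r = €848,422.07

€848,422.07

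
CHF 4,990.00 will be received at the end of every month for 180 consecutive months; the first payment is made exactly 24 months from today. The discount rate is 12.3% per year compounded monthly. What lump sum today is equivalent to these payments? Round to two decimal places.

Ordinary annuity of 180 payments, first payment at period 24.
Periodic rate r = 0.123/12 per month; n is counted in months.
The ordinary-annuity PV formula values the stream one period before the first payment (period 23); discount that back 23 periods:
PV₀ = 4,990 × [1 − (1+r)^−180] / r × (1+r)^−23 = CHF 323,625.07

CHF 323,625.07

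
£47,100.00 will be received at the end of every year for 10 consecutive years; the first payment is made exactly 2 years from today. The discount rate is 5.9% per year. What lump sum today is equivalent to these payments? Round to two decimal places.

Ordinary annuity of 10 payments, first payment at period 2.
Periodic rate r = 0.059 per year.
The ordinary-annuity PV formula values the stream one period before the first payment (period 1); discount that back 1 periods:
PV₀ = 47,100 × [1 − (1+r)^−10] / r × (1+r)^−1 = £328,903.14

£328,903.14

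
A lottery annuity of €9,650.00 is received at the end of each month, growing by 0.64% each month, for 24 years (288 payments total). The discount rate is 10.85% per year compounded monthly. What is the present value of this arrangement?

Periodic rate r = 0.1085/12 per month; n is counted in months.
Growing ordinary annuity: PV = PMT₁ × [1 − ((1+g)/(1+r))^n] / (r − g) = 9,650 × [1 − ((1+0.0064)/(1+r))^288] / (r − 0.0064) = €1,936,000.49.

€1,936,000.49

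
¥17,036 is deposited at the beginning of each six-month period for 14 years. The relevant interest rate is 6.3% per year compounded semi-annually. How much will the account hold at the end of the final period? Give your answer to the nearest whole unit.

¥771,567

This is an annuity due: 28 deposits of ¥17,036 at the beginning of each six-month period.
Periodic rate r = 0.063/2 per half-year; n is counted in half-years.
FV = PMT × [((1+r)^n − 1)/r] × (1+r) = 17,036 × [(1+r)^28 − 1] / r × (1+r) = ¥771,567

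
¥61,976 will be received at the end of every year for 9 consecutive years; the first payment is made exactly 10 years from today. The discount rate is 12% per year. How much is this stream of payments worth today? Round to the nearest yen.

Ordinary annuity of 9 payments, first payment at period 10.
Periodic rate r = 0.12 per year.
The ordinary-annuity PV formula values the stream one period before the first payment (period 9); discount that back 9 periods:
PV₀ = 61,976 × [1 − (1+r)^−9] / r × (1+r)^−9 = ¥119,082

¥119,082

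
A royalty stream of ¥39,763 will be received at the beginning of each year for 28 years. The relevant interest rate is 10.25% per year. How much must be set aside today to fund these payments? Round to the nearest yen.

This is an annuity due: 28 payments of ¥39,763 at the beginning of each year.
Periodic rate r = 0.1025 per year.
PV = PMT × [(1 − (1+r)^−n)/r] × (1+r) = 39,763 × [1 − (1+r)^−28] / r × (1+r) = ¥399,863

¥399,863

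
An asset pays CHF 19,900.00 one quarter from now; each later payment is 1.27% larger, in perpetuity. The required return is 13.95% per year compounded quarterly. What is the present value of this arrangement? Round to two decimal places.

Periodic rate r = 0.1395/4 per quarter.
Growing perpetuity (Gordon): PV = PMT₁ / (r − g) = 19,900 / (r − 0.0127) = CHF 897,406.99.

CHF 897,406.99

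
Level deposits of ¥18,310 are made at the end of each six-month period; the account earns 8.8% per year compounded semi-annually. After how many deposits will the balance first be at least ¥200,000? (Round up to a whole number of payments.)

10 payments

Periodic rate r = 0.088/2 per half-year; n is counted in half-years.
Ordinary annuity FV: 200,000 = 18,310 × [((1+r)^n − 1)/r].
(1+r)^n = 1 + 200,000 × r / 18,310, so n = ln(1 + 200,000·r/18,310) / ln(1+r) = 9.11.
Round up to a whole number of payments: n = 10.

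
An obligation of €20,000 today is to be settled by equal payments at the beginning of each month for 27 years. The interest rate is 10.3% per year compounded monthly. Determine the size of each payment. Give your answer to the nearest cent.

€181.59

Level annuity due; solve PV = PMT × [(1 − (1+r)^−n)/r] × (1+r) for PMT.
Periodic rate r = 0.103/12 per month; n is counted in months.
With n = 324: PMT = 20,000 / ([(1 − (1+r)^−n)/r] × (1+r)) = €181.59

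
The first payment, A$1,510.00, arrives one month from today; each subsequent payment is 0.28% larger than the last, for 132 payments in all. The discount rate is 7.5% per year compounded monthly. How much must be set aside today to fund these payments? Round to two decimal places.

A$159,536.41

Periodic rate r = 0.075/12 per month; n is counted in months.
Growing ordinary annuity: PV = PMT₁ × [1 − ((1+g)/(1+r))^n] / (r − g) = 1,510 × [1 − ((1+0.0028)/(1+r))^132] / (r − 0.0028) = A$159,536.41.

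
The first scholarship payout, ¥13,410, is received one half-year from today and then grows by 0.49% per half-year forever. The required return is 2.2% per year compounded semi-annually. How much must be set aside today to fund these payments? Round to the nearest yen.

Periodic rate r = 0.022/2 per half-year.
Growing perpetuity (Gordon): PV = PMT₁ / (r − g) = 13,410 / (r − 0.0049) = ¥2,198,361.

¥2,198,361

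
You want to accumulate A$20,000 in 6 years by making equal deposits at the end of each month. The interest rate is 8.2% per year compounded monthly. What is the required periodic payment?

A$215.95

Level ordinary annuity; solve FV = PMT × [((1+r)^n − 1)/r] for PMT.
Periodic rate r = 0.082/12 per month; n is counted in months.
With n = 72: PMT = 20,000 / ([((1+r)^n − 1)/r]) = A$215.95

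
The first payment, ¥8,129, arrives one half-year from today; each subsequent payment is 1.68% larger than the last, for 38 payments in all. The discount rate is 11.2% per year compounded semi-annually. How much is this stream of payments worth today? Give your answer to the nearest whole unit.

Periodic rate r = 0.112/2 per half-year; n is counted in half-years.
Growing ordinary annuity: PV = PMT₁ × [1 − ((1+g)/(1+r))^n] / (r − g) = 8,129 × [1 − ((1+0.0168)/(1+r))^38] / (r − 0.0168) = ¥158,115.

¥158,115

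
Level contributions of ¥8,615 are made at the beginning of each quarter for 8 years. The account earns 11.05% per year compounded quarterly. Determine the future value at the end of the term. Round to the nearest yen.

This is an annuity due: 32 deposits of ¥8,615 at the beginning of each quarter.
Periodic rate r = 0.1105/4 per quarter; n is counted in quarters.
FV = PMT × [((1+r)^n − 1)/r] × (1+r) = 8,615 × [(1+r)^32 − 1] / r × (1+r) = ¥446,003

¥446,003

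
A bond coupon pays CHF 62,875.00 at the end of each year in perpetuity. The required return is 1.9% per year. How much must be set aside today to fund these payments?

CHF 3,309,210.53

Periodic rate r = 0.019 per year.
Level perpetuity: PV = PMT / r = 62,875 / (0.019) = CHF 3,309,210.53.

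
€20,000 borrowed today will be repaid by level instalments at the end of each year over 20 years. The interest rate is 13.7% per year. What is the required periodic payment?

Level ordinary annuity; solve PV = PMT × [(1 − (1+r)^−n)/r] for PMT.
Periodic rate r = 0.137 per year.
With n = 20: PMT = 20,000 / ([(1 − (1+r)^−n)/r]) = €2,967.61

€2,967.61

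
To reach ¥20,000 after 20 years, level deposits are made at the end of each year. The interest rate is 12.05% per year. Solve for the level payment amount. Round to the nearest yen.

¥276

Level ordinary annuity; solve FV = PMT × [((1+r)^n − 1)/r] for PMT.
Periodic rate r = 0.1205 per year.
With n = 20: PMT = 20,000 / ([((1+r)^n − 1)/r]) = ¥276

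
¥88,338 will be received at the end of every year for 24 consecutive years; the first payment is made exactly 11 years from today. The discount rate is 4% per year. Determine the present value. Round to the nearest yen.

¥909,908

Ordinary annuity of 24 payments, first payment at period 11.
Periodic rate r = 0.04 per year.
The ordinary-annuity PV formula values the stream one period before the first payment (period 10); discount that back 10 periods:
PV₀ = 88,338 × [1 − (1+r)^−24] / r × (1+r)^−10 = ¥909,908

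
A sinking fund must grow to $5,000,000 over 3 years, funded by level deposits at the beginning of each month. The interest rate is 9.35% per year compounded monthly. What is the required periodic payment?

Level annuity due; solve FV = PMT × [((1+r)^n − 1)/r] × (1+r) for PMT.
Periodic rate r = 0.0935/12 per month; n is counted in months.
With n = 36: PMT = 5,000,000 / ([((1+r)^n − 1)/r] × (1+r)) = $119,921.66

$119,921.66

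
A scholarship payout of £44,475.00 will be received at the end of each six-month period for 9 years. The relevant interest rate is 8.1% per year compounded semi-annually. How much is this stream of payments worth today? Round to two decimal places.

This is an ordinary annuity: 18 payments of £44,475.00 at the end of each six-month period.
Periodic rate r = 0.081/2 per half-year; n is counted in half-years.
PV = PMT × [(1 − (1+r)^−n)/r] = 44,475 × [1 − (1+r)^−18] / r = £560,741.03

£560,741.03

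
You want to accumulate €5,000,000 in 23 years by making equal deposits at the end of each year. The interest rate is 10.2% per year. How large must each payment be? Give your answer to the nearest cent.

€61,177.92

Level ordinary annuity; solve FV = PMT × [((1+r)^n − 1)/r] for PMT.
Periodic rate r = 0.102 per year.
With n = 23: PMT = 5,000,000 / ([((1+r)^n − 1)/r]) = €61,177.92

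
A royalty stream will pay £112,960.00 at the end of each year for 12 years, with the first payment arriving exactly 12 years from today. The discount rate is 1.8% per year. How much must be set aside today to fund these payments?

£993,900.84

Ordinary annuity of 12 payments, first payment at period 12.
Periodic rate r = 0.018 per year.
The ordinary-annuity PV formula values the stream one period before the first payment (period 11); discount that back 11 periods:
PV₀ = 112,960 × [1 − (1+r)^−12] / r × (1+r)^−11 = £993,900.84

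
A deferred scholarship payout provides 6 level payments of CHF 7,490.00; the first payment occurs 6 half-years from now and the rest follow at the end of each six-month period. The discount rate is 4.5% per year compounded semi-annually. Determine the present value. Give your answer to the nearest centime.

CHF 37,222.74

Ordinary annuity of 6 payments, first payment at period 6.
Periodic rate r = 0.045/2 per half-year; n is counted in half-years.
The ordinary-annuity PV formula values the stream one period before the first payment (period 5); discount that back 5 periods:
PV₀ = 7,490 × [1 − (1+r)^−6] / r × (1+r)^−5 = CHF 37,222.74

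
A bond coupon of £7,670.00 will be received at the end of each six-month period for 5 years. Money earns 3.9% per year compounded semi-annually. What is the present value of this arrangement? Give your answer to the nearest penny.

£69,077.01

This is an ordinary annuity: 10 payments of £7,670.00 at the end of each six-month period.
Periodic rate r = 0.039/2 per half-year; n is counted in half-years.
PV = PMT × [(1 − (1+r)^−n)/r] = 7,670 × [1 − (1+r)^−10] / r = £69,077.01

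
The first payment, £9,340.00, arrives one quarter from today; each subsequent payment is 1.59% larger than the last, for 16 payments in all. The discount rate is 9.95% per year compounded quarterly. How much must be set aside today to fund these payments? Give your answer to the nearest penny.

Periodic rate r = 0.0995/4 per quarter; n is counted in quarters.
Growing ordinary annuity: PV = PMT₁ × [1 − ((1+g)/(1+r))^n] / (r − g) = 9,340 × [1 − ((1+0.0159)/(1+r))^16] / (r − 0.0159) = £136,616.56.

£136,616.56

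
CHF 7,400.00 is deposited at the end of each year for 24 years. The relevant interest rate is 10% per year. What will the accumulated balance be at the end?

CHF 654,880.22

This is an ordinary annuity: 24 deposits of CHF 7,400.00 at the end of each year.
Periodic rate r = 0.1 per year.
FV = PMT × [((1+r)^n − 1)/r] = 7,400 × [(1+r)^24 − 1] / r = CHF 654,880.22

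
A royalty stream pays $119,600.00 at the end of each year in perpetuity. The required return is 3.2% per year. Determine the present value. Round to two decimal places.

Periodic rate r = 0.032 per year.
Level perpetuity: PV = PMT / r = 119,600 / (0.032) = $3,737,500.00.

$3,737,500.00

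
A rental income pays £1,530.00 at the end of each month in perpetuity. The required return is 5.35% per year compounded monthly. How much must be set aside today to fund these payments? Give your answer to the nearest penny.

£343,177.57

Periodic rate r = 0.0535/12 per month.
Level perpetuity: PV = PMT / r = 1,530 / (0.0535/12) = £343,177.57.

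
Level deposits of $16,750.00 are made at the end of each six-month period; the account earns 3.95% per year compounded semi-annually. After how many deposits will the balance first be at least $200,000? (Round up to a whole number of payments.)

11 payments

Periodic rate r = 0.0395/2 per half-year; n is counted in half-years.
Ordinary annuity FV: 200,000 = 16,750 × [((1+r)^n − 1)/r].
(1+r)^n = 1 + 200,000 × r / 16,750, so n = ln(1 + 200,000·r/16,750) / ln(1+r) = 10.83.
Round up to a whole number of payments: n = 11.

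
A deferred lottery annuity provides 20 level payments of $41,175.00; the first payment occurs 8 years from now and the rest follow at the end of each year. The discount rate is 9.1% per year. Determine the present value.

$202,849.43

Ordinary annuity of 20 payments, first payment at period 8.
Periodic rate r = 0.091 per year.
The ordinary-annuity PV formula values the stream one period before the first payment (period 7); discount that back 7 periods:
PV₀ = 41,175 × [1 − (1+r)^−20] / r × (1+r)^−7 = $202,849.43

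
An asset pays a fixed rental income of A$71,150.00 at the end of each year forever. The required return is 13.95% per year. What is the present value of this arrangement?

A$510,035.84

Periodic rate r = 0.1395 per year.
Level perpetuity: PV = PMT / r = 71,150 / (0.1395) = A$510,035.84.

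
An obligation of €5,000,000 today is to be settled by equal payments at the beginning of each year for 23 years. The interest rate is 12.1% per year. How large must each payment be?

Level annuity due; solve PV = PMT × [(1 − (1+r)^−n)/r] × (1+r) for PMT.
Periodic rate r = 0.121 per year.
With n = 23: PMT = 5,000,000 / ([(1 − (1+r)^−n)/r] × (1+r)) = €581,750.75

€581,750.75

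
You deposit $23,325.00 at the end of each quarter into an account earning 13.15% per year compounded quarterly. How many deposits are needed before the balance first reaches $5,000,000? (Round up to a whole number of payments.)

65 payments

Periodic rate r = 0.1315/4 per quarter; n is counted in quarters.
Ordinary annuity FV: 5,000,000 = 23,325 × [((1+r)^n − 1)/r].
(1+r)^n = 1 + 5,000,000 × r / 23,325, so n = ln(1 + 5,000,000·r/23,325) / ln(1+r) = 64.47.
Round up to a whole number of payments: n = 65.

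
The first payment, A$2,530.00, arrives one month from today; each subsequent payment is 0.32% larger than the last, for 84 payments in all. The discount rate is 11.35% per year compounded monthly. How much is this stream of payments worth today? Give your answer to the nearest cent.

Periodic rate r = 0.1135/12 per month; n is counted in months.
Growing ordinary annuity: PV = PMT₁ × [1 − ((1+g)/(1+r))^n] / (r − g) = 2,530 × [1 − ((1+0.0032)/(1+r))^84] / (r − 0.0032) = A$164,494.54.

A$164,494.54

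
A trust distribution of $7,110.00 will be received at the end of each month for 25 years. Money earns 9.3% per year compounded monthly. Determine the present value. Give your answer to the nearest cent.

$826,903.25

This is an ordinary annuity: 300 payments of $7,110.00 at the end of each month.
Periodic rate r = 0.093/12 per month; n is counted in months.
PV = PMT × [(1 − (1+r)^−n)/r] = 7,110 × [1 − (1+r)^−300] / r = $826,903.25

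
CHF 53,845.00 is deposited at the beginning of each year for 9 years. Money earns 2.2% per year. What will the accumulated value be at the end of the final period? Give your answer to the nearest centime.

CHF 541,162.51

This is an annuity due: 9 deposits of CHF 53,845.00 at the beginning of each year.
Periodic rate r = 0.022 per year.
FV = PMT × [((1+r)^n − 1)/r] × (1+r) = 53,845 × [(1+r)^9 − 1] / r × (1+r) = CHF 541,162.51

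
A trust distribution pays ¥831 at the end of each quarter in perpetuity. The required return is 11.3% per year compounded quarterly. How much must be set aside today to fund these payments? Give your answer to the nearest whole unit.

¥29,416

Periodic rate r = 0.113/4 per quarter.
Level perpetuity: PV = PMT / r = 831 / (0.113/4) = ¥29,416.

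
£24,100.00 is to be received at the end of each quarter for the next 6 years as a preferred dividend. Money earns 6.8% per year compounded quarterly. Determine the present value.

This is an ordinary annuity: 24 payments of £24,100.00 at the end of each quarter.
Periodic rate r = 0.068/4 per quarter; n is counted in quarters.
PV = PMT × [(1 − (1+r)^−n)/r] = 24,100 × [1 − (1+r)^−24] / r = £471,703.44

£471,703.44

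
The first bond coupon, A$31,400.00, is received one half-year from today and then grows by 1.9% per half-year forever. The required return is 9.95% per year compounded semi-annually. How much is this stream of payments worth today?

A$1,021,138.21

Periodic rate r = 0.0995/2 per half-year.
Growing perpetuity (Gordon): PV = PMT₁ / (r − g) = 31,400 / (r − 0.019) = A$1,021,138.21.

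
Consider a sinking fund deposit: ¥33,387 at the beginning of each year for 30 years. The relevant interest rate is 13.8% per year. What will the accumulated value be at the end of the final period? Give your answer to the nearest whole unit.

This is an annuity due: 30 deposits of ¥33,387 at the beginning of each year.
Periodic rate r = 0.138 per year.
FV = PMT × [((1+r)^n − 1)/r] × (1+r) = 33,387 × [(1+r)^30 − 1] / r × (1+r) = ¥13,032,545

¥13,032,545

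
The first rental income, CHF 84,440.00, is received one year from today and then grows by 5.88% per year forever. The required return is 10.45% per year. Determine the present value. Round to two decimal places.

Periodic rate r = 0.1045 per year.
Growing perpetuity (Gordon): PV = PMT₁ / (r − g) = 84,440 / (r − 0.0588) = CHF 1,847,702.41.

CHF 1,847,702.41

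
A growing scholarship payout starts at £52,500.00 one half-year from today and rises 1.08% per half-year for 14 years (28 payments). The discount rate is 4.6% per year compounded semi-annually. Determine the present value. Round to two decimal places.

£1,227,831.60

Periodic rate r = 0.046/2 per half-year; n is counted in half-years.
Growing ordinary annuity: PV = PMT₁ × [1 − ((1+g)/(1+r))^n] / (r − g) = 52,500 × [1 − ((1+0.0108)/(1+r))^28] / (r − 0.0108) = £1,227,831.60.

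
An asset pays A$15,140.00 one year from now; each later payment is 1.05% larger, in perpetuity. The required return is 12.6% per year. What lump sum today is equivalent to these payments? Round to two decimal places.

A$131,082.25

Periodic rate r = 0.126 per year.
Growing perpetuity (Gordon): PV = PMT₁ / (r − g) = 15,140 / (r − 0.0105) = A$131,082.25.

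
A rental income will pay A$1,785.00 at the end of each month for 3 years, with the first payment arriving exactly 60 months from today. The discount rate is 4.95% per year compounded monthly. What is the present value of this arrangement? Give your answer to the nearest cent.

A$46,750.34

Ordinary annuity of 36 payments, first payment at period 60.
Periodic rate r = 0.0495/12 per month; n is counted in months.
The ordinary-annuity PV formula values the stream one period before the first payment (period 59); discount that back 59 periods:
PV₀ = 1,785 × [1 − (1+r)^−36] / r × (1+r)^−59 = A$46,750.34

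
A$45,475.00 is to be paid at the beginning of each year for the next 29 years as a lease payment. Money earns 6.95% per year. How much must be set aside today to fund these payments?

A$600,084.51

This is an annuity due: 29 payments of A$45,475.00 at the beginning of each year.
Periodic rate r = 0.0695 per year.
PV = PMT × [(1 − (1+r)^−n)/r] × (1+r) = 45,475 × [1 − (1+r)^−29] / r × (1+r) = A$600,084.51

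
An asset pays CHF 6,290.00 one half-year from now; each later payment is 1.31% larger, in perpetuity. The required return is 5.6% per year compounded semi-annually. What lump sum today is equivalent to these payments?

Periodic rate r = 0.056/2 per half-year.
Growing perpetuity (Gordon): PV = PMT₁ / (r − g) = 6,290 / (r − 0.0131) = CHF 422,147.65.

CHF 422,147.65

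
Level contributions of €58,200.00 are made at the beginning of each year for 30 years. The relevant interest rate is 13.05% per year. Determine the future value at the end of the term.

This is an annuity due: 30 deposits of €58,200.00 at the beginning of each year.
Periodic rate r = 0.1305 per year.
FV = PMT × [((1+r)^n − 1)/r] × (1+r) = 58,200 × [(1+r)^30 − 1] / r × (1+r) = €19,480,633.74

€19,480,633.74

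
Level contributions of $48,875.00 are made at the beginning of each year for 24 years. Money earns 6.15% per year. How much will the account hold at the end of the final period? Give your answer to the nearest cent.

$2,689,962.61

This is an annuity due: 24 deposits of $48,875.00 at the beginning of each year.
Periodic rate r = 0.0615 per year.
FV = PMT × [((1+r)^n − 1)/r] × (1+r) = 48,875 × [(1+r)^24 − 1] / r × (1+r) = $2,689,962.61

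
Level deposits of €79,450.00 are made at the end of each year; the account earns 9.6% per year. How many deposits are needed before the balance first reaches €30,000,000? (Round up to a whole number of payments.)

Periodic rate r = 0.096 per year.
Ordinary annuity FV: 30,000,000 = 79,450 × [((1+r)^n − 1)/r].
(1+r)^n = 1 + 30,000,000 × r / 79,450, so n = ln(1 + 30,000,000·r/79,450) / ln(1+r) = 39.46.
Round up to a whole number of payments: n = 40.

40 payments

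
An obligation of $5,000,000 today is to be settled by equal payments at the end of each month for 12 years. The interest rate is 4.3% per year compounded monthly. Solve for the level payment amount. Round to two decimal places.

$44,508.39

Level ordinary annuity; solve PV = PMT × [(1 − (1+r)^−n)/r] for PMT.
Periodic rate r = 0.043/12 per month; n is counted in months.
With n = 144: PMT = 5,000,000 / ([(1 − (1+r)^−n)/r]) = $44,508.39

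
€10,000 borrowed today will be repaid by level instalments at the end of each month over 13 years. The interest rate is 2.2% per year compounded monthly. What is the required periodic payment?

Level ordinary annuity; solve PV = PMT × [(1 − (1+r)^−n)/r] for PMT.
Periodic rate r = 0.022/12 per month; n is counted in months.
With n = 156: PMT = 10,000 / ([(1 − (1+r)^−n)/r]) = €73.76

€73.76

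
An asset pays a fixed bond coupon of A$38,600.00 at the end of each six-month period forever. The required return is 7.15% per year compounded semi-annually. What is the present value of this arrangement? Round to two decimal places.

A$1,079,720.28

Periodic rate r = 0.0715/2 per half-year.
Level perpetuity: PV = PMT / r = 38,600 / (0.0715/2) = A$1,079,720.28.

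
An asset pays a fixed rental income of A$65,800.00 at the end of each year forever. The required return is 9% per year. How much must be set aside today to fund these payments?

Periodic rate r = 0.09 per year.
Level perpetuity: PV = PMT / r = 65,800 / (0.09) = A$731,111.11.

A$731,111.11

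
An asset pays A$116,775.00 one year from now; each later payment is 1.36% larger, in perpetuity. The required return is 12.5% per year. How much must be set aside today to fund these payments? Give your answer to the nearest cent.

Periodic rate r = 0.125 per year.
Growing perpetuity (Gordon): PV = PMT₁ / (r − g) = 116,775 / (r − 0.0136) = A$1,048,249.55.

A$1,048,249.55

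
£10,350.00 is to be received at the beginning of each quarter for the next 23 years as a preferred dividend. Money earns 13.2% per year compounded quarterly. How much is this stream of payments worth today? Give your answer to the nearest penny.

This is an annuity due: 92 payments of £10,350.00 at the beginning of each quarter.
Periodic rate r = 0.132/4 per quarter; n is counted in quarters.
PV = PMT × [(1 − (1+r)^−n)/r] × (1+r) = 10,350 × [1 − (1+r)^−92] / r × (1+r) = £307,644.67

£307,644.67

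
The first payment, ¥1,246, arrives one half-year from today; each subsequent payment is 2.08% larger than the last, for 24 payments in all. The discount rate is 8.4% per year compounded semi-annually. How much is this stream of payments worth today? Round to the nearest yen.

¥22,887

Periodic rate r = 0.084/2 per half-year; n is counted in half-years.
Growing ordinary annuity: PV = PMT₁ × [1 − ((1+g)/(1+r))^n] / (r − g) = 1,246 × [1 − ((1+0.0208)/(1+r))^24] / (r − 0.0208) = ¥22,887.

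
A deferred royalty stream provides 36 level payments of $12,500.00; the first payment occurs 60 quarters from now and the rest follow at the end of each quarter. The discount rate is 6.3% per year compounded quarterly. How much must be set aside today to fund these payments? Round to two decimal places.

$135,812.85

Ordinary annuity of 36 payments, first payment at period 60.
Periodic rate r = 0.063/4 per quarter; n is counted in quarters.
The ordinary-annuity PV formula values the stream one period before the first payment (period 59); discount that back 59 periods:
PV₀ = 12,500 × [1 − (1+r)^−36] / r × (1+r)^−59 = $135,812.85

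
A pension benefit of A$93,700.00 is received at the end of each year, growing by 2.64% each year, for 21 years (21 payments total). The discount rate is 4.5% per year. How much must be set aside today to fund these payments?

Periodic rate r = 0.045 per year.
Growing ordinary annuity: PV = PMT₁ × [1 − ((1+g)/(1+r))^n] / (r − g) = 93,700 × [1 − ((1+0.0264)/(1+r))^21] / (r − 0.0264) = A$1,582,745.73.

A$1,582,745.73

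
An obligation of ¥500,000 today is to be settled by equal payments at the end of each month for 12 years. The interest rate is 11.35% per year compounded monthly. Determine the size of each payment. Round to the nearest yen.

Level ordinary annuity; solve PV = PMT × [(1 − (1+r)^−n)/r] for PMT.
Periodic rate r = 0.1135/12 per month; n is counted in months.
With n = 144: PMT = 500,000 / ([(1 − (1+r)^−n)/r]) = ¥6,372

¥6,372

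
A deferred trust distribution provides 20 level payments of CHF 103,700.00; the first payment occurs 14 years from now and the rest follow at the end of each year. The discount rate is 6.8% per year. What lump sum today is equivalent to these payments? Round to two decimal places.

Ordinary annuity of 20 payments, first payment at period 14.
Periodic rate r = 0.068 per year.
The ordinary-annuity PV formula values the stream one period before the first payment (period 13); discount that back 13 periods:
PV₀ = 103,700 × [1 − (1+r)^−20] / r × (1+r)^−13 = CHF 474,453.20

CHF 474,453.20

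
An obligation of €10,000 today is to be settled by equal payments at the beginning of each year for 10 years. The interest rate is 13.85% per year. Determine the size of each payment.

Level annuity due; solve PV = PMT × [(1 − (1+r)^−n)/r] × (1+r) for PMT.
Periodic rate r = 0.1385 per year.
With n = 10: PMT = 10,000 / ([(1 − (1+r)^−n)/r] × (1+r)) = €1,674.07

€1,674.07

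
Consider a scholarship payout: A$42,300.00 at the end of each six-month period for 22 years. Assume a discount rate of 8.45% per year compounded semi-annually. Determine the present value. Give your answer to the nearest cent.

This is an ordinary annuity: 44 payments of A$42,300.00 at the end of each six-month period.
Periodic rate r = 0.0845/2 per half-year; n is counted in half-years.
PV = PMT × [(1 − (1+r)^−n)/r] = 42,300 × [1 − (1+r)^−44] / r = A$839,095.80

A$839,095.80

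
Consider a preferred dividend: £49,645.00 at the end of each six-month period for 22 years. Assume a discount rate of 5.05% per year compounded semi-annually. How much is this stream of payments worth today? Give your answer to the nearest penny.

£1,309,836.35

This is an ordinary annuity: 44 payments of £49,645.00 at the end of each six-month period.
Periodic rate r = 0.0505/2 per half-year; n is counted in half-years.
PV = PMT × [(1 − (1+r)^−n)/r] = 49,645 × [1 − (1+r)^−44] / r = £1,309,836.35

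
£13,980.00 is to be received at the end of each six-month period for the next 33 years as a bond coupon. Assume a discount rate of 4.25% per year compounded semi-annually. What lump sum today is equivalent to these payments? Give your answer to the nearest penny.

This is an ordinary annuity: 66 payments of £13,980.00 at the end of each six-month period.
Periodic rate r = 0.0425/2 per half-year; n is counted in half-years.
PV = PMT × [(1 − (1+r)^−n)/r] = 13,980 × [1 − (1+r)^−66] / r = £493,660.24

£493,660.24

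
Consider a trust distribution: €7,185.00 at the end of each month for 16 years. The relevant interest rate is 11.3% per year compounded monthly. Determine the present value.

This is an ordinary annuity: 192 payments of €7,185.00 at the end of each month.
Periodic rate r = 0.113/12 per month; n is counted in months.
PV = PMT × [(1 − (1+r)^−n)/r] = 7,185 × [1 − (1+r)^−192] / r = €636,826.35

€636,826.35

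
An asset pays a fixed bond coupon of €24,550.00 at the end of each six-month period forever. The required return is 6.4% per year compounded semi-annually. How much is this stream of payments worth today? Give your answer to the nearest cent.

Periodic rate r = 0.064/2 per half-year.
Level perpetuity: PV = PMT / r = 24,550 / (0.064/2) = €767,187.50.

€767,187.50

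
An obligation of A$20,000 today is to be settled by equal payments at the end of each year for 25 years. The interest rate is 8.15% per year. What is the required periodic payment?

A$1,897.64

Level ordinary annuity; solve PV = PMT × [(1 − (1+r)^−n)/r] for PMT.
Periodic rate r = 0.0815 per year.
With n = 25: PMT = 20,000 / ([(1 − (1+r)^−n)/r]) = A$1,897.64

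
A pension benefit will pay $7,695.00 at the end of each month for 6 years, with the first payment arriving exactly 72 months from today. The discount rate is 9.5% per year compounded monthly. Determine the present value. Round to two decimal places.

Ordinary annuity of 72 payments, first payment at period 72.
Periodic rate r = 0.095/12 per month; n is counted in months.
The ordinary-annuity PV formula values the stream one period before the first payment (period 71); discount that back 71 periods:
PV₀ = 7,695 × [1 − (1+r)^−72] / r × (1+r)^−71 = $240,552.62

$240,552.62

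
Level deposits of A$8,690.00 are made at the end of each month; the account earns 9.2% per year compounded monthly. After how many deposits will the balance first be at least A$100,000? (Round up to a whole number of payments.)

12 payments

Periodic rate r = 0.092/12 per month; n is counted in months.
Ordinary annuity FV: 100,000 = 8,690 × [((1+r)^n − 1)/r].
(1+r)^n = 1 + 100,000 × r / 8,690, so n = ln(1 + 100,000·r/8,690) / ln(1+r) = 11.07.
Round up to a whole number of payments: n = 12.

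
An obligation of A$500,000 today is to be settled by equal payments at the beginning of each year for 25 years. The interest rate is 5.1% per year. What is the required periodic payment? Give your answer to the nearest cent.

Level annuity due; solve PV = PMT × [(1 − (1+r)^−n)/r] × (1+r) for PMT.
Periodic rate r = 0.051 per year.
With n = 25: PMT = 500,000 / ([(1 − (1+r)^−n)/r] × (1+r)) = A$34,093.84

A$34,093.84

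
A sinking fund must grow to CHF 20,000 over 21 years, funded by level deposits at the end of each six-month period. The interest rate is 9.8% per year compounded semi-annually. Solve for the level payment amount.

CHF 151.77

Level ordinary annuity; solve FV = PMT × [((1+r)^n − 1)/r] for PMT.
Periodic rate r = 0.098/2 per half-year; n is counted in half-years.
With n = 42: PMT = 20,000 / ([((1+r)^n − 1)/r]) = CHF 151.77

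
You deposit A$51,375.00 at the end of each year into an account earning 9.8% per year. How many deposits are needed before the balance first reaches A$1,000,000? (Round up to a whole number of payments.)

Periodic rate r = 0.098 per year.
Ordinary annuity FV: 1,000,000 = 51,375 × [((1+r)^n − 1)/r].
(1+r)^n = 1 + 1,000,000 × r / 51,375, so n = ln(1 + 1,000,000·r/51,375) / ln(1+r) = 11.42.
Round up to a whole number of payments: n = 12.

12 payments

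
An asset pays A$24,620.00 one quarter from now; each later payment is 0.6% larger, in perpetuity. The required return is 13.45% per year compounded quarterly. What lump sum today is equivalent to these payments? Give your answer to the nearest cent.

A$891,221.72

Periodic rate r = 0.1345/4 per quarter.
Growing perpetuity (Gordon): PV = PMT₁ / (r − g) = 24,620 / (r − 0.006) = A$891,221.72.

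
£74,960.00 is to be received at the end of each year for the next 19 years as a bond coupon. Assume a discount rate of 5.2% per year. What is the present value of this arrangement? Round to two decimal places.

£891,330.11

This is an ordinary annuity: 19 payments of £74,960.00 at the end of each year.
Periodic rate r = 0.052 per year.
PV = PMT × [(1 − (1+r)^−n)/r] = 74,960 × [1 − (1+r)^−19] / r = £891,330.11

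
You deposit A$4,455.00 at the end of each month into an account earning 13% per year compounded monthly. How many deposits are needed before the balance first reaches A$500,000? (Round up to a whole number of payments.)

Periodic rate r = 0.13/12 per month; n is counted in months.
Ordinary annuity FV: 500,000 = 4,455 × [((1+r)^n − 1)/r].
(1+r)^n = 1 + 500,000 × r / 4,455, so n = ln(1 + 500,000·r/4,455) / ln(1+r) = 73.84.
Round up to a whole number of payments: n = 74.

74 payments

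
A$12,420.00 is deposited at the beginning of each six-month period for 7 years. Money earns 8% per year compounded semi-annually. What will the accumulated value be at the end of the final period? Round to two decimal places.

This is an annuity due: 14 deposits of A$12,420.00 at the beginning of each six-month period.
Periodic rate r = 0.08/2 per half-year; n is counted in half-years.
FV = PMT × [((1+r)^n − 1)/r] × (1+r) = 12,420 × [(1+r)^14 − 1] / r × (1+r) = A$236,272.96

A$236,272.96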